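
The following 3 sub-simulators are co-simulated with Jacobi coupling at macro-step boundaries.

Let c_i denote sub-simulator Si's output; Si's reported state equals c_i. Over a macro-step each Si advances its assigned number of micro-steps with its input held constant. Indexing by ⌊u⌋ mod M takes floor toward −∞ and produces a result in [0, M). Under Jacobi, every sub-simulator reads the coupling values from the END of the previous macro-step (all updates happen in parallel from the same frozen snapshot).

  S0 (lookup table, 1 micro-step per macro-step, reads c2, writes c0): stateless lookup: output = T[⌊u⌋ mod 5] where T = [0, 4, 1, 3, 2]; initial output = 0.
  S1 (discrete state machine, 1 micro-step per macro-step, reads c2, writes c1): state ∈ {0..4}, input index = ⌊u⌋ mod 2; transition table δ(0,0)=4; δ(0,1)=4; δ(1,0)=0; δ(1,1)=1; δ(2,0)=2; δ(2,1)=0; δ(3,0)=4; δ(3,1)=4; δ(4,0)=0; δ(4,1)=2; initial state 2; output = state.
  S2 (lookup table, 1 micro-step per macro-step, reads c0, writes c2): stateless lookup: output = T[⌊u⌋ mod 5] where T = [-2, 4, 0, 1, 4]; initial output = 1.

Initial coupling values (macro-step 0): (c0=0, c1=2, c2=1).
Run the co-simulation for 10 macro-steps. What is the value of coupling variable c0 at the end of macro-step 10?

macro 1: S0 reads c2=1 → after 1×micro: 4; S1 reads c2=1 → after 1×micro: 0; S2 reads c0=0 → after 1×micro: -2 ⇒ (c0=4, c1=0, c2=-2)
macro 2: S0 reads c2=-2 → after 1×micro: 3; S1 reads c2=-2 → after 1×micro: 4; S2 reads c0=4 → after 1×micro: 4 ⇒ (c0=3, c1=4, c2=4)
macro 3: S0 reads c2=4 → after 1×micro: 2; S1 reads c2=4 → after 1×micro: 0; S2 reads c0=3 → after 1×micro: 1 ⇒ (c0=2, c1=0, c2=1)
macro 4: S0 reads c2=1 → after 1×micro: 4; S1 reads c2=1 → after 1×micro: 4; S2 reads c0=2 → after 1×micro: 0 ⇒ (c0=4, c1=4, c2=0)
macro 5: S0 reads c2=0 → after 1×micro: 0; S1 reads c2=0 → after 1×micro: 0; S2 reads c0=4 → after 1×micro: 4 ⇒ (c0=0, c1=0, c2=4)
macro 6: S0 reads c2=4 → after 1×micro: 2; S1 reads c2=4 → after 1×micro: 4; S2 reads c0=0 → after 1×micro: -2 ⇒ (c0=2, c1=4, c2=-2)
macro 7: S0 reads c2=-2 → after 1×micro: 3; S1 reads c2=-2 → after 1×micro: 0; S2 reads c0=2 → after 1×micro: 0 ⇒ (c0=3, c1=0, c2=0)
macro 8: S0 reads c2=0 → after 1×micro: 0; S1 reads c2=0 → after 1×micro: 4; S2 reads c0=3 → after 1×micro: 1 ⇒ (c0=0, c1=4, c2=1)
macro 9: S0 reads c2=1 → after 1×micro: 4; S1 reads c2=1 → after 1×micro: 2; S2 reads c0=0 → after 1×micro: -2 ⇒ (c0=4, c1=2, c2=-2)
macro 10: S0 reads c2=-2 → after 1×micro: 3; S1 reads c2=-2 → after 1×micro: 2; S2 reads c0=4 → after 1×micro: 4 ⇒ (c0=3, c1=2, c2=4)

c0 at macro-step 10 = 3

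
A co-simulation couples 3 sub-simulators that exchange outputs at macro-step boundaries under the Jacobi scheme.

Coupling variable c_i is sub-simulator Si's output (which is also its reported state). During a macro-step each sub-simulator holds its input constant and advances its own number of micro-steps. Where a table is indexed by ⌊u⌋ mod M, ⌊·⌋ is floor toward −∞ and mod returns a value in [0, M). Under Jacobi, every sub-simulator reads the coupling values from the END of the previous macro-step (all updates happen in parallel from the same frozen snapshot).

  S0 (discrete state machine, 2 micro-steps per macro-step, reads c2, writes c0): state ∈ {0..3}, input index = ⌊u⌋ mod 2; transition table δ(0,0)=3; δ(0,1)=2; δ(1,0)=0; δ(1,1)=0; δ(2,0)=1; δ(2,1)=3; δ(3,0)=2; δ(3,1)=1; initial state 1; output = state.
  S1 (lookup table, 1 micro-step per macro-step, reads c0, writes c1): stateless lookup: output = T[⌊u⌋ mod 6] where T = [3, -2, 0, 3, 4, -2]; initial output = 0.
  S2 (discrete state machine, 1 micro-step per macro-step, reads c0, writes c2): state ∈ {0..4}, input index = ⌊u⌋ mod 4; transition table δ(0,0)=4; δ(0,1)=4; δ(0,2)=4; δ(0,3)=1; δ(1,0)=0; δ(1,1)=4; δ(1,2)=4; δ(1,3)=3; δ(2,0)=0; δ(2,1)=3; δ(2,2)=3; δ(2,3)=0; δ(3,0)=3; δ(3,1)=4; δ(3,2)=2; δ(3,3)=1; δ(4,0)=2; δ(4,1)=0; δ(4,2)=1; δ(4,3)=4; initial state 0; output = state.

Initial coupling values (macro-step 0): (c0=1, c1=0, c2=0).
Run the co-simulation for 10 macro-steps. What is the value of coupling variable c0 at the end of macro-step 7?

macro 1: S0 reads c2=0 → after 2×micro: 3; S1 reads c0=1 → after 1×micro: -2; S2 reads c0=1 → after 1×micro: 4 ⇒ (c0=3, c1=-2, c2=4)
macro 2: S0 reads c2=4 → after 2×micro: 1; S1 reads c0=3 → after 1×micro: 3; S2 reads c0=3 → after 1×micro: 4 ⇒ (c0=1, c1=3, c2=4)
macro 3: S0 reads c2=4 → after 2×micro: 3; S1 reads c0=1 → after 1×micro: -2; S2 reads c0=1 → after 1×micro: 0 ⇒ (c0=3, c1=-2, c2=0)
macro 4: S0 reads c2=0 → after 2×micro: 1; S1 reads c0=3 → after 1×micro: 3; S2 reads c0=3 → after 1×micro: 1 ⇒ (c0=1, c1=3, c2=1)
macro 5: S0 reads c2=1 → after 2×micro: 2; S1 reads c0=1 → after 1×micro: -2; S2 reads c0=1 → after 1×micro: 4 ⇒ (c0=2, c1=-2, c2=4)
macro 6: S0 reads c2=4 → after 2×micro: 0; S1 reads c0=2 → after 1×micro: 0; S2 reads c0=2 → after 1×micro: 1 ⇒ (c0=0, c1=0, c2=1)
macro 7: S0 reads c2=1 → after 2×micro: 3; S1 reads c0=0 → after 1×micro: 3; S2 reads c0=0 → after 1×micro: 0 ⇒ (c0=3, c1=3, c2=0)
macro 8: S0 reads c2=0 → after 2×micro: 1; S1 reads c0=3 → after 1×micro: 3; S2 reads c0=3 → after 1×micro: 1 ⇒ (c0=1, c1=3, c2=1)
macro 9: S0 reads c2=1 → after 2×micro: 2; S1 reads c0=1 → after 1×micro: -2; S2 reads c0=1 → after 1×micro: 4 ⇒ (c0=2, c1=-2, c2=4)
macro 10: S0 reads c2=4 → after 2×micro: 0; S1 reads c0=2 → after 1×micro: 0; S2 reads c0=2 → after 1×micro: 1 ⇒ (c0=0, c1=0, c2=1)

c0 at macro-step 7 = 3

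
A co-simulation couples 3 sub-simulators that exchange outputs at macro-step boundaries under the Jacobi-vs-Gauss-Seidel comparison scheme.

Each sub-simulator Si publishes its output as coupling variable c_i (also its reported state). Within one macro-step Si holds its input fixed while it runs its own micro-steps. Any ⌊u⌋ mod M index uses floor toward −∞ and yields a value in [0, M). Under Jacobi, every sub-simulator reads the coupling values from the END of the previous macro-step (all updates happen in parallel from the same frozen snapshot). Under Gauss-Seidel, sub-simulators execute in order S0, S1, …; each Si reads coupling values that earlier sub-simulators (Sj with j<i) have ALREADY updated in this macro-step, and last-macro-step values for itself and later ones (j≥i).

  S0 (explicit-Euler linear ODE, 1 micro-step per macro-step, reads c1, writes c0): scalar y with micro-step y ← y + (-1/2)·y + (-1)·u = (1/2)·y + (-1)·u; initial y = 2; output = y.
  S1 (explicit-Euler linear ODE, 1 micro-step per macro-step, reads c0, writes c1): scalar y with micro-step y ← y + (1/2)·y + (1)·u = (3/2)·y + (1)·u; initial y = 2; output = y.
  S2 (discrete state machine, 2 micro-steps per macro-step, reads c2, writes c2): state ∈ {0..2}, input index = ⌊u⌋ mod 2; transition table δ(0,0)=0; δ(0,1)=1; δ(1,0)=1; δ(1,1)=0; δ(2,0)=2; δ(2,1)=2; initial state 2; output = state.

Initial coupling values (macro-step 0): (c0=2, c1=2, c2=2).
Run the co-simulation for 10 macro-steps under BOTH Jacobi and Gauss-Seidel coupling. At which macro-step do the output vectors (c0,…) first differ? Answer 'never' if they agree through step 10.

[Jacobi] macro 1: S0 reads c1=2 → after 1×micro: -1; S1 reads c0=2 → after 1×micro: 5; S2 reads c2=2 → after 2×micro: 2 ⇒ (c0=-1, c1=5, c2=2)
[Jacobi] macro 2: S0 reads c1=5 → after 1×micro: -11/2; S1 reads c0=-1 → after 1×micro: 13/2; S2 reads c2=2 → after 2×micro: 2 ⇒ (c0=-11/2, c1=13/2, c2=2)
[Jacobi] macro 3: S0 reads c1=13/2 → after 1×micro: -37/4; S1 reads c0=-11/2 → after 1×micro: 17/4; S2 reads c2=2 → after 2×micro: 2 ⇒ (c0=-37/4, c1=17/4, c2=2)
[Jacobi] macro 4: S0 reads c1=17/4 → after 1×micro: -71/8; S1 reads c0=-37/4 → after 1×micro: -23/8; S2 reads c2=2 → after 2×micro: 2 ⇒ (c0=-71/8, c1=-23/8, c2=2)
[Jacobi] macro 5: S0 reads c1=-23/8 → after 1×micro: -25/16; S1 reads c0=-71/8 → after 1×micro: -211/16; S2 reads c2=2 → after 2×micro: 2 ⇒ (c0=-25/16, c1=-211/16, c2=2)
[Jacobi] macro 6: S0 reads c1=-211/16 → after 1×micro: 397/32; S1 reads c0=-25/16 → after 1×micro: -683/32; S2 reads c2=2 → after 2×micro: 2 ⇒ (c0=397/32, c1=-683/32, c2=2)
[Jacobi] macro 7: S0 reads c1=-683/32 → after 1×micro: 1763/64; S1 reads c0=397/32 → after 1×micro: -1255/64; S2 reads c2=2 → after 2×micro: 2 ⇒ (c0=1763/64, c1=-1255/64, c2=2)
[Jacobi] macro 8: S0 reads c1=-1255/64 → after 1×micro: 4273/128; S1 reads c0=1763/64 → after 1×micro: -239/128; S2 reads c2=2 → after 2×micro: 2 ⇒ (c0=4273/128, c1=-239/128, c2=2)
[Jacobi] macro 9: S0 reads c1=-239/128 → after 1×micro: 4751/256; S1 reads c0=4273/128 → after 1×micro: 7829/256; S2 reads c2=2 → after 2×micro: 2 ⇒ (c0=4751/256, c1=7829/256, c2=2)
[Jacobi] macro 10: S0 reads c1=7829/256 → after 1×micro: -10907/512; S1 reads c0=4751/256 → after 1×micro: 32989/512; S2 reads c2=2 → after 2×micro: 2 ⇒ (c0=-10907/512, c1=32989/512, c2=2)
[Gauss-Seidel] macro 1: S0 reads c1=2 → after 1×micro: -1; S1 reads c0=-1 → after 1×micro: 2; S2 reads c2=2 → after 2×micro: 2 ⇒ (c0=-1, c1=2, c2=2)
[Gauss-Seidel] macro 2: S0 reads c1=2 → after 1×micro: -5/2; S1 reads c0=-5/2 → after 1×micro: 1/2; S2 reads c2=2 → after 2×micro: 2 ⇒ (c0=-5/2, c1=1/2, c2=2)
[Gauss-Seidel] macro 3: S0 reads c1=1/2 → after 1×micro: -7/4; S1 reads c0=-7/4 → after 1×micro: -1; S2 reads c2=2 → after 2×micro: 2 ⇒ (c0=-7/4, c1=-1, c2=2)
[Gauss-Seidel] macro 4: S0 reads c1=-1 → after 1×micro: 1/8; S1 reads c0=1/8 → after 1×micro: -11/8; S2 reads c2=2 → after 2×micro: 2 ⇒ (c0=1/8, c1=-11/8, c2=2)
[Gauss-Seidel] macro 5: S0 reads c1=-11/8 → after 1×micro: 23/16; S1 reads c0=23/16 → after 1×micro: -5/8; S2 reads c2=2 → after 2×micro: 2 ⇒ (c0=23/16, c1=-5/8, c2=2)
[Gauss-Seidel] macro 6: S0 reads c1=-5/8 → after 1×micro: 43/32; S1 reads c0=43/32 → after 1×micro: 13/32; S2 reads c2=2 → after 2×micro: 2 ⇒ (c0=43/32, c1=13/32, c2=2)
[Gauss-Seidel] macro 7: S0 reads c1=13/32 → after 1×micro: 17/64; S1 reads c0=17/64 → after 1×micro: 7/8; S2 reads c2=2 → after 2×micro: 2 ⇒ (c0=17/64, c1=7/8, c2=2)
[Gauss-Seidel] macro 8: S0 reads c1=7/8 → after 1×micro: -95/128; S1 reads c0=-95/128 → after 1×micro: 73/128; S2 reads c2=2 → after 2×micro: 2 ⇒ (c0=-95/128, c1=73/128, c2=2)
[Gauss-Seidel] macro 9: S0 reads c1=73/128 → after 1×micro: -241/256; S1 reads c0=-241/256 → after 1×micro: -11/128; S2 reads c2=2 → after 2×micro: 2 ⇒ (c0=-241/256, c1=-11/128, c2=2)
[Gauss-Seidel] macro 10: S0 reads c1=-11/128 → after 1×micro: -197/512; S1 reads c0=-197/512 → after 1×micro: -263/512; S2 reads c2=2 → after 2×micro: 2 ⇒ (c0=-197/512, c1=-263/512, c2=2)

first divergence at macro-step: 1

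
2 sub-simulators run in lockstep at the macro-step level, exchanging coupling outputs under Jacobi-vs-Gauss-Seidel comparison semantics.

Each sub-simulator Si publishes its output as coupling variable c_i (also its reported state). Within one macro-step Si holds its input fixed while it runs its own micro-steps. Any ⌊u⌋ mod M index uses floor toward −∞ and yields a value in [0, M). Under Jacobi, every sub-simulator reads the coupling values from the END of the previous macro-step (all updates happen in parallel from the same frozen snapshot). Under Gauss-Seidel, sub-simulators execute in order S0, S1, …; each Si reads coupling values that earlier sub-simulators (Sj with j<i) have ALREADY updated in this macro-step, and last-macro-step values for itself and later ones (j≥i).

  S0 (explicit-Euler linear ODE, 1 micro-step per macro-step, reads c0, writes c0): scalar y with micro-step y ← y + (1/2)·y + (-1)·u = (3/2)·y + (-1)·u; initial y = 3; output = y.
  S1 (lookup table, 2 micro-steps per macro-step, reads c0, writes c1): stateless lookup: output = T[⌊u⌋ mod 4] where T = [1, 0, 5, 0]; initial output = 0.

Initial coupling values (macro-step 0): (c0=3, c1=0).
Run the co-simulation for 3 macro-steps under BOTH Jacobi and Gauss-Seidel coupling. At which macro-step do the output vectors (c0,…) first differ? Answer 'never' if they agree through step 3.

first divergence at macro-step: 2

[Jacobi] macro 1: S0 reads c0=3 → after 1×micro: 3/2; S1 reads c0=3 → after 2×micro: 0 ⇒ (c0=3/2, c1=0)
[Jacobi] macro 2: S0 reads c0=3/2 → after 1×micro: 3/4; S1 reads c0=3/2 → after 2×micro: 0 ⇒ (c0=3/4, c1=0)
[Jacobi] macro 3: S0 reads c0=3/4 → after 1×micro: 3/8; S1 reads c0=3/4 → after 2×micro: 1 ⇒ (c0=3/8, c1=1)
[Gauss-Seidel] macro 1: S0 reads c0=3 → after 1×micro: 3/2; S1 reads c0=3/2 → after 2×micro: 0 ⇒ (c0=3/2, c1=0)
[Gauss-Seidel] macro 2: S0 reads c0=3/2 → after 1×micro: 3/4; S1 reads c0=3/4 → after 2×micro: 1 ⇒ (c0=3/4, c1=1)
[Gauss-Seidel] macro 3: S0 reads c0=3/4 → after 1×micro: 3/8; S1 reads c0=3/8 → after 2×micro: 1 ⇒ (c0=3/8, c1=1)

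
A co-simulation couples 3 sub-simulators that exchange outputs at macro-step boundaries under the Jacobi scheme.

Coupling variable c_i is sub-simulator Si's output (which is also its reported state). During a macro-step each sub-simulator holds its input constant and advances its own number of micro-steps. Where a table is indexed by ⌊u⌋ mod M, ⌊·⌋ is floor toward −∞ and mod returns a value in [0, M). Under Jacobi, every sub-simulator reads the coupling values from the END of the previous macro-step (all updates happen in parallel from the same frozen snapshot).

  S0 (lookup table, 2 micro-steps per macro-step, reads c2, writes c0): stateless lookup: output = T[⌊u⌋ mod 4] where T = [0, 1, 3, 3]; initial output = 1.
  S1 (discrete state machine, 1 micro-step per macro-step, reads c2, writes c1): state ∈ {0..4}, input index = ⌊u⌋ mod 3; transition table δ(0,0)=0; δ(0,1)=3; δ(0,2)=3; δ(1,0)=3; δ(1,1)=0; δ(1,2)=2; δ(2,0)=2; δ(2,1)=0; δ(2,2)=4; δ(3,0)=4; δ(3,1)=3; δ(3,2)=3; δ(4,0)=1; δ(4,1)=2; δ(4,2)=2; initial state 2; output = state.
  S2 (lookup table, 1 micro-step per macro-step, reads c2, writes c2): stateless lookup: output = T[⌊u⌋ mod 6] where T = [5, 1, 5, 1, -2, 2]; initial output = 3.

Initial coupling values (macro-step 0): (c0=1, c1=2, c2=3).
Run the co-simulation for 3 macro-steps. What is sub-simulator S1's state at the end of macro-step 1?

macro 1: S0 reads c2=3 → after 2×micro: 3; S1 reads c2=3 → after 1×micro: 2; S2 reads c2=3 → after 1×micro: 1 ⇒ (c0=3, c1=2, c2=1)
macro 2: S0 reads c2=1 → after 2×micro: 1; S1 reads c2=1 → after 1×micro: 0; S2 reads c2=1 → after 1×micro: 1 ⇒ (c0=1, c1=0, c2=1)
macro 3: S0 reads c2=1 → after 2×micro: 1; S1 reads c2=1 → after 1×micro: 3; S2 reads c2=1 → after 1×micro: 1 ⇒ (c0=1, c1=3, c2=1)

S1 state at macro-step 1 = 2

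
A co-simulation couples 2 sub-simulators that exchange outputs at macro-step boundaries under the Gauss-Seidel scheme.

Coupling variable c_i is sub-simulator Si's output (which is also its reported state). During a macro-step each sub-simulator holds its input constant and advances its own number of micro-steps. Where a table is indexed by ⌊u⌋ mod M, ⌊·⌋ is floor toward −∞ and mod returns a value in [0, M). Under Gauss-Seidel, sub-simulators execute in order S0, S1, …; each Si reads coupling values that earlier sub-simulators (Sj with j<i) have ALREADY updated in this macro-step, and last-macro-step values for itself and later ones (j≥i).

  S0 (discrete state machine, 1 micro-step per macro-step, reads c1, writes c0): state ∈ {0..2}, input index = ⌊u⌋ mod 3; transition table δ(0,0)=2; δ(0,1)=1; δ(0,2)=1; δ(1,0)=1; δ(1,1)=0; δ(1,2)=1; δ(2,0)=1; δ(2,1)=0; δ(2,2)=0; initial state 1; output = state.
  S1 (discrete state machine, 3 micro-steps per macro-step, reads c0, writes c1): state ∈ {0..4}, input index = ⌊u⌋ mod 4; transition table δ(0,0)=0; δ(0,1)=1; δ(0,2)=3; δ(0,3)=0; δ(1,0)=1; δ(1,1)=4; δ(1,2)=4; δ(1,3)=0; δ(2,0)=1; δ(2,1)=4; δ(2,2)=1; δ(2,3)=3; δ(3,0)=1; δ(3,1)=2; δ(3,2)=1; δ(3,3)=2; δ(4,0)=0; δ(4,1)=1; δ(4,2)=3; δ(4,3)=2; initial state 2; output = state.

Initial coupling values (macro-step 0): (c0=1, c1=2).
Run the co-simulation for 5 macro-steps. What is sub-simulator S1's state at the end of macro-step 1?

macro 1: S0 reads c1=2 → after 1×micro: 1; S1 reads c0=1 → after 3×micro: 4 ⇒ (c0=1, c1=4)
macro 2: S0 reads c1=4 → after 1×micro: 0; S1 reads c0=0 → after 3×micro: 0 ⇒ (c0=0, c1=0)
macro 3: S0 reads c1=0 → after 1×micro: 2; S1 reads c0=2 → after 3×micro: 4 ⇒ (c0=2, c1=4)
macro 4: S0 reads c1=4 → after 1×micro: 0; S1 reads c0=0 → after 3×micro: 0 ⇒ (c0=0, c1=0)
macro 5: S0 reads c1=0 → after 1×micro: 2; S1 reads c0=2 → after 3×micro: 4 ⇒ (c0=2, c1=4)

S1 state at macro-step 1 = 4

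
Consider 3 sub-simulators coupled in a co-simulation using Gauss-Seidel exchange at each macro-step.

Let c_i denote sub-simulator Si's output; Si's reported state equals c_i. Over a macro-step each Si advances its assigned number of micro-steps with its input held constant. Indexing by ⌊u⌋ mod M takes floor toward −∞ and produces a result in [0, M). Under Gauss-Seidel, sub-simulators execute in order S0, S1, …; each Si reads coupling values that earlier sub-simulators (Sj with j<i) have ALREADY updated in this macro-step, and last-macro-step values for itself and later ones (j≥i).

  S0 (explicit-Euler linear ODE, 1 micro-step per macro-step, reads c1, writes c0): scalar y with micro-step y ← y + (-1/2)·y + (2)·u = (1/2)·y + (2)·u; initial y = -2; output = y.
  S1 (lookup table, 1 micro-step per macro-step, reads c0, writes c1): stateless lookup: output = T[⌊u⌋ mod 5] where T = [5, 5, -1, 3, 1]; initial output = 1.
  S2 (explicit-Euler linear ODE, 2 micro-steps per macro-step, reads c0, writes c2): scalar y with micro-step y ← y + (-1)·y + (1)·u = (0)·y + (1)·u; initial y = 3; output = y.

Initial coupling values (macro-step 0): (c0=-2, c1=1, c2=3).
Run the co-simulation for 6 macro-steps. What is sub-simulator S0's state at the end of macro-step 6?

S0 state at macro-step 6 = 429/32

macro 1: S0 reads c1=1 → after 1×micro: 1; S1 reads c0=1 → after 1×micro: 5; S2 reads c0=1 → after 2×micro: 1 ⇒ (c0=1, c1=5, c2=1)
macro 2: S0 reads c1=5 → after 1×micro: 21/2; S1 reads c0=21/2 → after 1×micro: 5; S2 reads c0=21/2 → after 2×micro: 21/2 ⇒ (c0=21/2, c1=5, c2=21/2)
macro 3: S0 reads c1=5 → after 1×micro: 61/4; S1 reads c0=61/4 → after 1×micro: 5; S2 reads c0=61/4 → after 2×micro: 61/4 ⇒ (c0=61/4, c1=5, c2=61/4)
macro 4: S0 reads c1=5 → after 1×micro: 141/8; S1 reads c0=141/8 → after 1×micro: -1; S2 reads c0=141/8 → after 2×micro: 141/8 ⇒ (c0=141/8, c1=-1, c2=141/8)
macro 5: S0 reads c1=-1 → after 1×micro: 109/16; S1 reads c0=109/16 → after 1×micro: 5; S2 reads c0=109/16 → after 2×micro: 109/16 ⇒ (c0=109/16, c1=5, c2=109/16)
macro 6: S0 reads c1=5 → after 1×micro: 429/32; S1 reads c0=429/32 → after 1×micro: 3; S2 reads c0=429/32 → after 2×micro: 429/32 ⇒ (c0=429/32, c1=3, c2=429/32)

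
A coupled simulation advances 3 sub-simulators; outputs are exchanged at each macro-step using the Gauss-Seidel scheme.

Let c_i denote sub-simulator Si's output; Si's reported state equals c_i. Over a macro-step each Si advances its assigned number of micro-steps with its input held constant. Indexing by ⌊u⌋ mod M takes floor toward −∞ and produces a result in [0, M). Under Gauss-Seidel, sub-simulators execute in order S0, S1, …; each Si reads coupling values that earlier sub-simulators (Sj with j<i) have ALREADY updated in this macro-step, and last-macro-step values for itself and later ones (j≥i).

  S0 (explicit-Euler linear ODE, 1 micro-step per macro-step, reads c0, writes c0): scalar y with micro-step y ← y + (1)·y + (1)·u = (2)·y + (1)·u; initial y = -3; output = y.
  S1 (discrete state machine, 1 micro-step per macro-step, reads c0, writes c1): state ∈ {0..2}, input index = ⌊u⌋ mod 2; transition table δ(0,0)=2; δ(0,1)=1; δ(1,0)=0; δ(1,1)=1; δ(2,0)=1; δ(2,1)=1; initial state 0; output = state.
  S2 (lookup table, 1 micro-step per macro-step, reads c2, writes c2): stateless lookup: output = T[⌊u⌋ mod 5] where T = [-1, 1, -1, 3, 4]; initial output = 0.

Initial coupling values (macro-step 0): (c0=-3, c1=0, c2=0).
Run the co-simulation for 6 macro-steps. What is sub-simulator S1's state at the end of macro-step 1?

macro 1: S0 reads c0=-3 → after 1×micro: -9; S1 reads c0=-9 → after 1×micro: 1; S2 reads c2=0 → after 1×micro: -1 ⇒ (c0=-9, c1=1, c2=-1)
macro 2: S0 reads c0=-9 → after 1×micro: -27; S1 reads c0=-27 → after 1×micro: 1; S2 reads c2=-1 → after 1×micro: 4 ⇒ (c0=-27, c1=1, c2=4)
macro 3: S0 reads c0=-27 → after 1×micro: -81; S1 reads c0=-81 → after 1×micro: 1; S2 reads c2=4 → after 1×micro: 4 ⇒ (c0=-81, c1=1, c2=4)
macro 4: S0 reads c0=-81 → after 1×micro: -243; S1 reads c0=-243 → after 1×micro: 1; S2 reads c2=4 → after 1×micro: 4 ⇒ (c0=-243, c1=1, c2=4)
macro 5: S0 reads c0=-243 → after 1×micro: -729; S1 reads c0=-729 → after 1×micro: 1; S2 reads c2=4 → after 1×micro: 4 ⇒ (c0=-729, c1=1, c2=4)
macro 6: S0 reads c0=-729 → after 1×micro: -2187; S1 reads c0=-2187 → after 1×micro: 1; S2 reads c2=4 → after 1×micro: 4 ⇒ (c0=-2187, c1=1, c2=4)

S1 state at macro-step 1 = 1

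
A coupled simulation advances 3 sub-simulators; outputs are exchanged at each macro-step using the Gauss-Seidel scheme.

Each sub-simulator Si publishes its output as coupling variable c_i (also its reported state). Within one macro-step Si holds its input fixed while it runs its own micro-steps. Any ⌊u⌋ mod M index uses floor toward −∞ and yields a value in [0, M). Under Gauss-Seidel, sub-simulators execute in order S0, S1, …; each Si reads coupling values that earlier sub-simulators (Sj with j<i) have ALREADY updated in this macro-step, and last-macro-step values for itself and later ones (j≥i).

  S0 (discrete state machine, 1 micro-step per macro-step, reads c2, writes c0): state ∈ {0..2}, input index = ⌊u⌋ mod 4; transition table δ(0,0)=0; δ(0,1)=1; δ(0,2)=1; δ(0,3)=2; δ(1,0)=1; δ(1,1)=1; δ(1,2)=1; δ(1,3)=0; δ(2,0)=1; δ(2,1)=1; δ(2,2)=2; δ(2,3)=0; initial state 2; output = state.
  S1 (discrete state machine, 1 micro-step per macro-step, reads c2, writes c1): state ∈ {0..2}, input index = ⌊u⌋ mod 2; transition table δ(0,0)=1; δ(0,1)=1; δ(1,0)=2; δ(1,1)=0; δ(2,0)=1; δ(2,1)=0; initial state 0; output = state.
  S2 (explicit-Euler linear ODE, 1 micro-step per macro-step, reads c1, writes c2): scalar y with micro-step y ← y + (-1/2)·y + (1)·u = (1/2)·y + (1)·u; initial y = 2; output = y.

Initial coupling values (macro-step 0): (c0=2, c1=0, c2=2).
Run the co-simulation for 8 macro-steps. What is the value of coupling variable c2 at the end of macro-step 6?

macro 1: S0 reads c2=2 → after 1×micro: 2; S1 reads c2=2 → after 1×micro: 1; S2 reads c1=1 → after 1×micro: 2 ⇒ (c0=2, c1=1, c2=2)
macro 2: S0 reads c2=2 → after 1×micro: 2; S1 reads c2=2 → after 1×micro: 2; S2 reads c1=2 → after 1×micro: 3 ⇒ (c0=2, c1=2, c2=3)
macro 3: S0 reads c2=3 → after 1×micro: 0; S1 reads c2=3 → after 1×micro: 0; S2 reads c1=0 → after 1×micro: 3/2 ⇒ (c0=0, c1=0, c2=3/2)
macro 4: S0 reads c2=3/2 → after 1×micro: 1; S1 reads c2=3/2 → after 1×micro: 1; S2 reads c1=1 → after 1×micro: 7/4 ⇒ (c0=1, c1=1, c2=7/4)
macro 5: S0 reads c2=7/4 → after 1×micro: 1; S1 reads c2=7/4 → after 1×micro: 0; S2 reads c1=0 → after 1×micro: 7/8 ⇒ (c0=1, c1=0, c2=7/8)
macro 6: S0 reads c2=7/8 → after 1×micro: 1; S1 reads c2=7/8 → after 1×micro: 1; S2 reads c1=1 → after 1×micro: 23/16 ⇒ (c0=1, c1=1, c2=23/16)
macro 7: S0 reads c2=23/16 → after 1×micro: 1; S1 reads c2=23/16 → after 1×micro: 0; S2 reads c1=0 → after 1×micro: 23/32 ⇒ (c0=1, c1=0, c2=23/32)
macro 8: S0 reads c2=23/32 → after 1×micro: 1; S1 reads c2=23/32 → after 1×micro: 1; S2 reads c1=1 → after 1×micro: 87/64 ⇒ (c0=1, c1=1, c2=87/64)

c2 at macro-step 6 = 23/16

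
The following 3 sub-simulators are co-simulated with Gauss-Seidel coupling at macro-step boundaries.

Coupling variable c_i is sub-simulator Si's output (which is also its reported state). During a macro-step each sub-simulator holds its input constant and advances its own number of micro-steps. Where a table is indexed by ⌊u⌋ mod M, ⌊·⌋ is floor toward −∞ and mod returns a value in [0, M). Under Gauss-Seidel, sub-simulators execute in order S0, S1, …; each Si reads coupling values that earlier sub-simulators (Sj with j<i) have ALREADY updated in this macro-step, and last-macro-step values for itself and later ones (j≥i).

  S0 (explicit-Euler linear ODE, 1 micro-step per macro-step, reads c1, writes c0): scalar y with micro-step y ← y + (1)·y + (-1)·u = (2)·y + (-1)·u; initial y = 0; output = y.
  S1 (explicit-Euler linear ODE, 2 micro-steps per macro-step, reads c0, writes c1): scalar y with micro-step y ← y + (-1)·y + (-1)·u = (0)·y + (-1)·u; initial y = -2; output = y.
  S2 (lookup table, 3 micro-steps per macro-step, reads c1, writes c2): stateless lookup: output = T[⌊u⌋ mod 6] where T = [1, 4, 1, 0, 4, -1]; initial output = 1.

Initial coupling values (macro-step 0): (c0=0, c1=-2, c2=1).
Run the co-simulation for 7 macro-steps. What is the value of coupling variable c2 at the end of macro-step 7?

macro 1: S0 reads c1=-2 → after 1×micro: 2; S1 reads c0=2 → after 2×micro: -2; S2 reads c1=-2 → after 3×micro: 4 ⇒ (c0=2, c1=-2, c2=4)
macro 2: S0 reads c1=-2 → after 1×micro: 6; S1 reads c0=6 → after 2×micro: -6; S2 reads c1=-6 → after 3×micro: 1 ⇒ (c0=6, c1=-6, c2=1)
macro 3: S0 reads c1=-6 → after 1×micro: 18; S1 reads c0=18 → after 2×micro: -18; S2 reads c1=-18 → after 3×micro: 1 ⇒ (c0=18, c1=-18, c2=1)
macro 4: S0 reads c1=-18 → after 1×micro: 54; S1 reads c0=54 → after 2×micro: -54; S2 reads c1=-54 → after 3×micro: 1 ⇒ (c0=54, c1=-54, c2=1)
macro 5: S0 reads c1=-54 → after 1×micro: 162; S1 reads c0=162 → after 2×micro: -162; S2 reads c1=-162 → after 3×micro: 1 ⇒ (c0=162, c1=-162, c2=1)
macro 6: S0 reads c1=-162 → after 1×micro: 486; S1 reads c0=486 → after 2×micro: -486; S2 reads c1=-486 → after 3×micro: 1 ⇒ (c0=486, c1=-486, c2=1)
macro 7: S0 reads c1=-486 → after 1×micro: 1458; S1 reads c0=1458 → after 2×micro: -1458; S2 reads c1=-1458 → after 3×micro: 1 ⇒ (c0=1458, c1=-1458, c2=1)

c2 at macro-step 7 = 1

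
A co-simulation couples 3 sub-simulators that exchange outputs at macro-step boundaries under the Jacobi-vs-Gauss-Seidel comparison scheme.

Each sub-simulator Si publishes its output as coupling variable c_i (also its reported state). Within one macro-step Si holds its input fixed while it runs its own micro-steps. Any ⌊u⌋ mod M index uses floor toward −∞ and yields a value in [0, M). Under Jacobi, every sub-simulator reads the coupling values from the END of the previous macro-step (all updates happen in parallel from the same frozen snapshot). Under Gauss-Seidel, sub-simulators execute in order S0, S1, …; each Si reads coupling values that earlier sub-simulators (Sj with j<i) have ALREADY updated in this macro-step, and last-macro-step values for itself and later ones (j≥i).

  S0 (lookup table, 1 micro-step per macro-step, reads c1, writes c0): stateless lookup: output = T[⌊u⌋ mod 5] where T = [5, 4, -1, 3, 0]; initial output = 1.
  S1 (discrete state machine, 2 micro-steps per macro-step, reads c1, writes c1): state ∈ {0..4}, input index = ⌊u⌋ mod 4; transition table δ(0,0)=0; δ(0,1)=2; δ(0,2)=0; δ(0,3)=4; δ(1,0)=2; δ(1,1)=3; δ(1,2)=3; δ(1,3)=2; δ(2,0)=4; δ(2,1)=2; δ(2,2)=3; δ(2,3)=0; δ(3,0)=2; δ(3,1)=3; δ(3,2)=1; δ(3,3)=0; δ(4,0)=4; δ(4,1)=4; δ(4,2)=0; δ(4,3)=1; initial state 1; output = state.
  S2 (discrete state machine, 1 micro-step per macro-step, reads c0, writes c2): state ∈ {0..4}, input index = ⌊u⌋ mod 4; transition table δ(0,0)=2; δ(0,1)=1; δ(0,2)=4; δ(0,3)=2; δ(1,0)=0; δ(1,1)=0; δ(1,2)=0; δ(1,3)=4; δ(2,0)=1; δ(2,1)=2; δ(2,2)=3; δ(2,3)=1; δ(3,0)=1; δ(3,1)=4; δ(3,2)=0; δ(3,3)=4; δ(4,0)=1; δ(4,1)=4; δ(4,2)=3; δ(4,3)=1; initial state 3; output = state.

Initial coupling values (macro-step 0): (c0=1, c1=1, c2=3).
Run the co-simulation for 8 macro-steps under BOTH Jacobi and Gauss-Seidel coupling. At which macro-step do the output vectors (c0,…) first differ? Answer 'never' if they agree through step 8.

[Jacobi] macro 1: S0 reads c1=1 → after 1×micro: 4; S1 reads c1=1 → after 2×micro: 3; S2 reads c0=1 → after 1×micro: 4 ⇒ (c0=4, c1=3, c2=4)
[Jacobi] macro 2: S0 reads c1=3 → after 1×micro: 3; S1 reads c1=3 → after 2×micro: 4; S2 reads c0=4 → after 1×micro: 1 ⇒ (c0=3, c1=4, c2=1)
[Jacobi] macro 3: S0 reads c1=4 → after 1×micro: 0; S1 reads c1=4 → after 2×micro: 4; S2 reads c0=3 → after 1×micro: 4 ⇒ (c0=0, c1=4, c2=4)
[Jacobi] macro 4: S0 reads c1=4 → after 1×micro: 0; S1 reads c1=4 → after 2×micro: 4; S2 reads c0=0 → after 1×micro: 1 ⇒ (c0=0, c1=4, c2=1)
[Jacobi] macro 5: S0 reads c1=4 → after 1×micro: 0; S1 reads c1=4 → after 2×micro: 4; S2 reads c0=0 → after 1×micro: 0 ⇒ (c0=0, c1=4, c2=0)
[Jacobi] macro 6: S0 reads c1=4 → after 1×micro: 0; S1 reads c1=4 → after 2×micro: 4; S2 reads c0=0 → after 1×micro: 2 ⇒ (c0=0, c1=4, c2=2)
[Jacobi] macro 7: S0 reads c1=4 → after 1×micro: 0; S1 reads c1=4 → after 2×micro: 4; S2 reads c0=0 → after 1×micro: 1 ⇒ (c0=0, c1=4, c2=1)
[Jacobi] macro 8: S0 reads c1=4 → after 1×micro: 0; S1 reads c1=4 → after 2×micro: 4; S2 reads c0=0 → after 1×micro: 0 ⇒ (c0=0, c1=4, c2=0)
[Gauss-Seidel] macro 1: S0 reads c1=1 → after 1×micro: 4; S1 reads c1=1 → after 2×micro: 3; S2 reads c0=4 → after 1×micro: 1 ⇒ (c0=4, c1=3, c2=1)
[Gauss-Seidel] macro 2: S0 reads c1=3 → after 1×micro: 3; S1 reads c1=3 → after 2×micro: 4; S2 reads c0=3 → after 1×micro: 4 ⇒ (c0=3, c1=4, c2=4)
[Gauss-Seidel] macro 3: S0 reads c1=4 → after 1×micro: 0; S1 reads c1=4 → after 2×micro: 4; S2 reads c0=0 → after 1×micro: 1 ⇒ (c0=0, c1=4, c2=1)
[Gauss-Seidel] macro 4: S0 reads c1=4 → after 1×micro: 0; S1 reads c1=4 → after 2×micro: 4; S2 reads c0=0 → after 1×micro: 0 ⇒ (c0=0, c1=4, c2=0)
[Gauss-Seidel] macro 5: S0 reads c1=4 → after 1×micro: 0; S1 reads c1=4 → after 2×micro: 4; S2 reads c0=0 → after 1×micro: 2 ⇒ (c0=0, c1=4, c2=2)
[Gauss-Seidel] macro 6: S0 reads c1=4 → after 1×micro: 0; S1 reads c1=4 → after 2×micro: 4; S2 reads c0=0 → after 1×micro: 1 ⇒ (c0=0, c1=4, c2=1)
[Gauss-Seidel] macro 7: S0 reads c1=4 → after 1×micro: 0; S1 reads c1=4 → after 2×micro: 4; S2 reads c0=0 → after 1×micro: 0 ⇒ (c0=0, c1=4, c2=0)
[Gauss-Seidel] macro 8: S0 reads c1=4 → after 1×micro: 0; S1 reads c1=4 → after 2×micro: 4; S2 reads c0=0 → after 1×micro: 2 ⇒ (c0=0, c1=4, c2=2)

first divergence at macro-step: 1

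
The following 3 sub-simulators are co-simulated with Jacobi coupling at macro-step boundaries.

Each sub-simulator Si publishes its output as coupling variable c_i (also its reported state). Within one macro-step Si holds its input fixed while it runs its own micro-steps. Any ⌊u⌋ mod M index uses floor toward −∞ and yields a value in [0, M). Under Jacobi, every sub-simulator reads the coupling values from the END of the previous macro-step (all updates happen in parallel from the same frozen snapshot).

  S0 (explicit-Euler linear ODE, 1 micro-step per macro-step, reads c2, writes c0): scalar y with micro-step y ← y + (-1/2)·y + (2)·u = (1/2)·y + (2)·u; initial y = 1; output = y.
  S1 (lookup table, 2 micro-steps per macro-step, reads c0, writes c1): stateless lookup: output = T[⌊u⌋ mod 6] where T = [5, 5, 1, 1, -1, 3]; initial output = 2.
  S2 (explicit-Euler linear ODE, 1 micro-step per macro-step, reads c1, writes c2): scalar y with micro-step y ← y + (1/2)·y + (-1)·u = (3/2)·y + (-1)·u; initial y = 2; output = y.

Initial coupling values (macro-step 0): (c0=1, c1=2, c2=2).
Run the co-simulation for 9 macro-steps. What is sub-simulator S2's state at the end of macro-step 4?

macro 1: S0 reads c2=2 → after 1×micro: 9/2; S1 reads c0=1 → after 2×micro: 5; S2 reads c1=2 → after 1×micro: 1 ⇒ (c0=9/2, c1=5, c2=1)
macro 2: S0 reads c2=1 → after 1×micro: 17/4; S1 reads c0=9/2 → after 2×micro: -1; S2 reads c1=5 → after 1×micro: -7/2 ⇒ (c0=17/4, c1=-1, c2=-7/2)
macro 3: S0 reads c2=-7/2 → after 1×micro: -39/8; S1 reads c0=17/4 → after 2×micro: -1; S2 reads c1=-1 → after 1×micro: -17/4 ⇒ (c0=-39/8, c1=-1, c2=-17/4)
macro 4: S0 reads c2=-17/4 → after 1×micro: -175/16; S1 reads c0=-39/8 → after 2×micro: 5; S2 reads c1=-1 → after 1×micro: -43/8 ⇒ (c0=-175/16, c1=5, c2=-43/8)
macro 5: S0 reads c2=-43/8 → after 1×micro: -519/32; S1 reads c0=-175/16 → after 2×micro: 5; S2 reads c1=5 → after 1×micro: -209/16 ⇒ (c0=-519/32, c1=5, c2=-209/16)
macro 6: S0 reads c2=-209/16 → after 1×micro: -2191/64; S1 reads c0=-519/32 → after 2×micro: 5; S2 reads c1=5 → after 1×micro: -787/32 ⇒ (c0=-2191/64, c1=5, c2=-787/32)
macro 7: S0 reads c2=-787/32 → after 1×micro: -8487/128; S1 reads c0=-2191/64 → after 2×micro: 5; S2 reads c1=5 → after 1×micro: -2681/64 ⇒ (c0=-8487/128, c1=5, c2=-2681/64)
macro 8: S0 reads c2=-2681/64 → after 1×micro: -29935/256; S1 reads c0=-8487/128 → after 2×micro: 3; S2 reads c1=5 → after 1×micro: -8683/128 ⇒ (c0=-29935/256, c1=3, c2=-8683/128)
macro 9: S0 reads c2=-8683/128 → after 1×micro: -99399/512; S1 reads c0=-29935/256 → after 2×micro: 1; S2 reads c1=3 → after 1×micro: -26817/256 ⇒ (c0=-99399/512, c1=1, c2=-26817/256)

S2 state at macro-step 4 = -43/8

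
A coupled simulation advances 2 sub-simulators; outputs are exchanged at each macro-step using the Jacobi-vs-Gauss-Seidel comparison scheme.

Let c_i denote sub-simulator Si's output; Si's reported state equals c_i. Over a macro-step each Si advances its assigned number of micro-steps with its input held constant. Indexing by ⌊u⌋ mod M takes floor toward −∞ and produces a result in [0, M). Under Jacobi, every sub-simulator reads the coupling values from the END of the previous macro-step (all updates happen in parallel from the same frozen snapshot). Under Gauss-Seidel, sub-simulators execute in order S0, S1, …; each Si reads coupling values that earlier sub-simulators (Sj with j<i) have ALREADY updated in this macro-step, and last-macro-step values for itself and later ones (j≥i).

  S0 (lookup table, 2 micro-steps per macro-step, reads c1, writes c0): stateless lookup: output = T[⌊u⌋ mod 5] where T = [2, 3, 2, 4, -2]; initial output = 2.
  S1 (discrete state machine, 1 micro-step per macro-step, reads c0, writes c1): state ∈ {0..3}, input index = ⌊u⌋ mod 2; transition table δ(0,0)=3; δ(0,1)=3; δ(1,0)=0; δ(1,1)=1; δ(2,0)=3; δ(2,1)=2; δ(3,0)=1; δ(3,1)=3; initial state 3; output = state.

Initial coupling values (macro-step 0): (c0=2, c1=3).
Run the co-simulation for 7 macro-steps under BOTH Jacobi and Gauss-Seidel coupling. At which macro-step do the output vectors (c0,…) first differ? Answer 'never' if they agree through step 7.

first divergence at macro-step: 2

[Jacobi] macro 1: S0 reads c1=3 → after 2×micro: 4; S1 reads c0=2 → after 1×micro: 1 ⇒ (c0=4, c1=1)
[Jacobi] macro 2: S0 reads c1=1 → after 2×micro: 3; S1 reads c0=4 → after 1×micro: 0 ⇒ (c0=3, c1=0)
[Jacobi] macro 3: S0 reads c1=0 → after 2×micro: 2; S1 reads c0=3 → after 1×micro: 3 ⇒ (c0=2, c1=3)
[Jacobi] macro 4: S0 reads c1=3 → after 2×micro: 4; S1 reads c0=2 → after 1×micro: 1 ⇒ (c0=4, c1=1)
[Jacobi] macro 5: S0 reads c1=1 → after 2×micro: 3; S1 reads c0=4 → after 1×micro: 0 ⇒ (c0=3, c1=0)
[Jacobi] macro 6: S0 reads c1=0 → after 2×micro: 2; S1 reads c0=3 → after 1×micro: 3 ⇒ (c0=2, c1=3)
[Jacobi] macro 7: S0 reads c1=3 → after 2×micro: 4; S1 reads c0=2 → after 1×micro: 1 ⇒ (c0=4, c1=1)
[Gauss-Seidel] macro 1: S0 reads c1=3 → after 2×micro: 4; S1 reads c0=4 → after 1×micro: 1 ⇒ (c0=4, c1=1)
[Gauss-Seidel] macro 2: S0 reads c1=1 → after 2×micro: 3; S1 reads c0=3 → after 1×micro: 1 ⇒ (c0=3, c1=1)
[Gauss-Seidel] macro 3: S0 reads c1=1 → after 2×micro: 3; S1 reads c0=3 → after 1×micro: 1 ⇒ (c0=3, c1=1)
[Gauss-Seidel] macro 4: S0 reads c1=1 → after 2×micro: 3; S1 reads c0=3 → after 1×micro: 1 ⇒ (c0=3, c1=1)
[Gauss-Seidel] macro 5: S0 reads c1=1 → after 2×micro: 3; S1 reads c0=3 → after 1×micro: 1 ⇒ (c0=3, c1=1)
[Gauss-Seidel] macro 6: S0 reads c1=1 → after 2×micro: 3; S1 reads c0=3 → after 1×micro: 1 ⇒ (c0=3, c1=1)
[Gauss-Seidel] macro 7: S0 reads c1=1 → after 2×micro: 3; S1 reads c0=3 → after 1×micro: 1 ⇒ (c0=3, c1=1)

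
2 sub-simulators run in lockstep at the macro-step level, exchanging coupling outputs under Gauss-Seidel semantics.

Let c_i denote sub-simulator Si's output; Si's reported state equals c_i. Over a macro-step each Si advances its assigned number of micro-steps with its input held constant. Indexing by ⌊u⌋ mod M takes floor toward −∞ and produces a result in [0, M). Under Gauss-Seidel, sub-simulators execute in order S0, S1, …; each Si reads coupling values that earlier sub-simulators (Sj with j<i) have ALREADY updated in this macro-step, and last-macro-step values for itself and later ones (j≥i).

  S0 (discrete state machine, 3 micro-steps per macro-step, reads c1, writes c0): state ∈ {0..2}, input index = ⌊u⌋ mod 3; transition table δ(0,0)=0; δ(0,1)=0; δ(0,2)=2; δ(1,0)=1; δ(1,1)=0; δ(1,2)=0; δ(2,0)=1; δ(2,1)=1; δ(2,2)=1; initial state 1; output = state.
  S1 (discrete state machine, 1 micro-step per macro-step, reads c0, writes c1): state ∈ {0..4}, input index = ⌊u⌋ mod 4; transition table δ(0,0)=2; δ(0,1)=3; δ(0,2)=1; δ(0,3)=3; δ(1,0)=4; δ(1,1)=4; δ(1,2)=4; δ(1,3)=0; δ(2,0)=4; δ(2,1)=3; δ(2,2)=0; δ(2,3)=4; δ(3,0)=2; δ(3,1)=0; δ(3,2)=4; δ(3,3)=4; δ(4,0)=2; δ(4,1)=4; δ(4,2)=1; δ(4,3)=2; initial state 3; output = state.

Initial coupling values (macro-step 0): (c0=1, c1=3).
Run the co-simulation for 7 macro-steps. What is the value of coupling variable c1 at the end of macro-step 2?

macro 1: S0 reads c1=3 → after 3×micro: 1; S1 reads c0=1 → after 1×micro: 0 ⇒ (c0=1, c1=0)
macro 2: S0 reads c1=0 → after 3×micro: 1; S1 reads c0=1 → after 1×micro: 3 ⇒ (c0=1, c1=3)
macro 3: S0 reads c1=3 → after 3×micro: 1; S1 reads c0=1 → after 1×micro: 0 ⇒ (c0=1, c1=0)
macro 4: S0 reads c1=0 → after 3×micro: 1; S1 reads c0=1 → after 1×micro: 3 ⇒ (c0=1, c1=3)
macro 5: S0 reads c1=3 → after 3×micro: 1; S1 reads c0=1 → after 1×micro: 0 ⇒ (c0=1, c1=0)
macro 6: S0 reads c1=0 → after 3×micro: 1; S1 reads c0=1 → after 1×micro: 3 ⇒ (c0=1, c1=3)
macro 7: S0 reads c1=3 → after 3×micro: 1; S1 reads c0=1 → after 1×micro: 0 ⇒ (c0=1, c1=0)

c1 at macro-step 2 = 3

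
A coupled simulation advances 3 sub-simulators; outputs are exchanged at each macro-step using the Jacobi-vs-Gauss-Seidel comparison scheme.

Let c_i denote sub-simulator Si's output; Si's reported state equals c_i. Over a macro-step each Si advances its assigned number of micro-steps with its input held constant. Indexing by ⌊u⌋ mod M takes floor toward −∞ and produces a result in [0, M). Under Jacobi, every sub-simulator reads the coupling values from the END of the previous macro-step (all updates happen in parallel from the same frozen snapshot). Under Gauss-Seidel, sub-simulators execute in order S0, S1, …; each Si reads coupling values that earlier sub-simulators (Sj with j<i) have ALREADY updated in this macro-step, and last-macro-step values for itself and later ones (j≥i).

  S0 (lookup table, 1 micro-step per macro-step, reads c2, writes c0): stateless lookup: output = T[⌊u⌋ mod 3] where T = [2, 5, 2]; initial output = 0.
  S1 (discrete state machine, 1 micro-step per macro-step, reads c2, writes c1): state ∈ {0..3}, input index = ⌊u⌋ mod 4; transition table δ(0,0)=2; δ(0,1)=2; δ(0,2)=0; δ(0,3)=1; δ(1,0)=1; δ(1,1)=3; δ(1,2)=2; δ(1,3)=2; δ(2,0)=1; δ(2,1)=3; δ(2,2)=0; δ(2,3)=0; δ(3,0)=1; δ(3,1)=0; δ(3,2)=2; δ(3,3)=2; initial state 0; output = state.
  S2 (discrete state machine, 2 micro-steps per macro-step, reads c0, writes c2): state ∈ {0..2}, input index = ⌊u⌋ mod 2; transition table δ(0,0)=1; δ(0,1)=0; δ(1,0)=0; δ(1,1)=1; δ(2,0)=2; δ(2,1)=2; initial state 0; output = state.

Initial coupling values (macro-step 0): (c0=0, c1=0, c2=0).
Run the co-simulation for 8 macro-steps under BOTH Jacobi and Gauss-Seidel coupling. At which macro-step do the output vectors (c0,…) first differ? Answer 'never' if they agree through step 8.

[Jacobi] macro 1: S0 reads c2=0 → after 1×micro: 2; S1 reads c2=0 → after 1×micro: 2; S2 reads c0=0 → after 2×micro: 0 ⇒ (c0=2, c1=2, c2=0)
[Jacobi] macro 2: S0 reads c2=0 → after 1×micro: 2; S1 reads c2=0 → after 1×micro: 1; S2 reads c0=2 → after 2×micro: 0 ⇒ (c0=2, c1=1, c2=0)
[Jacobi] macro 3: S0 reads c2=0 → after 1×micro: 2; S1 reads c2=0 → after 1×micro: 1; S2 reads c0=2 → after 2×micro: 0 ⇒ (c0=2, c1=1, c2=0)
[Jacobi] macro 4: S0 reads c2=0 → after 1×micro: 2; S1 reads c2=0 → after 1×micro: 1; S2 reads c0=2 → after 2×micro: 0 ⇒ (c0=2, c1=1, c2=0)
[Jacobi] macro 5: S0 reads c2=0 → after 1×micro: 2; S1 reads c2=0 → after 1×micro: 1; S2 reads c0=2 → after 2×micro: 0 ⇒ (c0=2, c1=1, c2=0)
[Jacobi] macro 6: S0 reads c2=0 → after 1×micro: 2; S1 reads c2=0 → after 1×micro: 1; S2 reads c0=2 → after 2×micro: 0 ⇒ (c0=2, c1=1, c2=0)
[Jacobi] macro 7: S0 reads c2=0 → after 1×micro: 2; S1 reads c2=0 → after 1×micro: 1; S2 reads c0=2 → after 2×micro: 0 ⇒ (c0=2, c1=1, c2=0)
[Jacobi] macro 8: S0 reads c2=0 → after 1×micro: 2; S1 reads c2=0 → after 1×micro: 1; S2 reads c0=2 → after 2×micro: 0 ⇒ (c0=2, c1=1, c2=0)
[Gauss-Seidel] macro 1: S0 reads c2=0 → after 1×micro: 2; S1 reads c2=0 → after 1×micro: 2; S2 reads c0=2 → after 2×micro: 0 ⇒ (c0=2, c1=2, c2=0)
[Gauss-Seidel] macro 2: S0 reads c2=0 → after 1×micro: 2; S1 reads c2=0 → after 1×micro: 1; S2 reads c0=2 → after 2×micro: 0 ⇒ (c0=2, c1=1, c2=0)
[Gauss-Seidel] macro 3: S0 reads c2=0 → after 1×micro: 2; S1 reads c2=0 → after 1×micro: 1; S2 reads c0=2 → after 2×micro: 0 ⇒ (c0=2, c1=1, c2=0)
[Gauss-Seidel] macro 4: S0 reads c2=0 → after 1×micro: 2; S1 reads c2=0 → after 1×micro: 1; S2 reads c0=2 → after 2×micro: 0 ⇒ (c0=2, c1=1, c2=0)
[Gauss-Seidel] macro 5: S0 reads c2=0 → after 1×micro: 2; S1 reads c2=0 → after 1×micro: 1; S2 reads c0=2 → after 2×micro: 0 ⇒ (c0=2, c1=1, c2=0)
[Gauss-Seidel] macro 6: S0 reads c2=0 → after 1×micro: 2; S1 reads c2=0 → after 1×micro: 1; S2 reads c0=2 → after 2×micro: 0 ⇒ (c0=2, c1=1, c2=0)
[Gauss-Seidel] macro 7: S0 reads c2=0 → after 1×micro: 2; S1 reads c2=0 → after 1×micro: 1; S2 reads c0=2 → after 2×micro: 0 ⇒ (c0=2, c1=1, c2=0)
[Gauss-Seidel] macro 8: S0 reads c2=0 → after 1×micro: 2; S1 reads c2=0 → after 1×micro: 1; S2 reads c0=2 → after 2×micro: 0 ⇒ (c0=2, c1=1, c2=0)

first divergence at macro-step: never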